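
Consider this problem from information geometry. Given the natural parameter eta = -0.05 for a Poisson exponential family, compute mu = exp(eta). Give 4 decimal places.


Expectation parameter for Poisson exponential family:
mu = exp(eta).
eta = -0.05.
mu = exp(-0.05) = 0.9512

0.9512


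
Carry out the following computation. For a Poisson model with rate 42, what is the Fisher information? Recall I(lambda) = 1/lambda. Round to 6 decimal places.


Fisher information for Poisson: I(lambda) = 1/lambda.
lambda = 42.
I(lambda) = 1/42 = 0.023810

0.023810


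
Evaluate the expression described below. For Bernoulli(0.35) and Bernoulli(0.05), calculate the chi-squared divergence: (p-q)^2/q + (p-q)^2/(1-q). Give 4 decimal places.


Chi-squared divergence between Bernoulli distributions:
chi^2 = (p-q)^2/q + (p-q)^2/(1-q).
p = 0.35, q = 0.05, p-q = 0.3.
(p-q)^2 = 0.09.
term1 = 0.09/0.05 = 1.8.
term2 = 0.09/0.95 = 0.094737.
chi^2 = 1.8 + 0.094737 = 1.8947

1.8947


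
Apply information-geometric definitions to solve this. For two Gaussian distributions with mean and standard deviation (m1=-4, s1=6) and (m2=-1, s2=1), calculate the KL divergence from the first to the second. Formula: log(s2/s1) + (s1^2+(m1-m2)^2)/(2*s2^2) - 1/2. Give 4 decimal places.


KL divergence between normal distributions:
KL = log(s2/s1) + (s1^2 + (m1-m2)^2)/(2*s2^2) - 1/2.
log(1/6) = -1.791759.
(6^2 + (-4--1)^2)/(2*1^2) = (36 + 9)/2 = 22.5.
KL = -1.791759 + 22.5 - 0.5 = 20.2082

20.2082


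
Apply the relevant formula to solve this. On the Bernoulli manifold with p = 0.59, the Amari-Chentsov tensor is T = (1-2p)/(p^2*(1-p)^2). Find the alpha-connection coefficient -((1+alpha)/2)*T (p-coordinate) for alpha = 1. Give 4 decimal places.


Skewness (Amari-Chentsov) tensor: T = (1-2p)/(p^2*(1-p)^2).
p = 0.59, 1-2p = -0.18, p^2 = 0.3481, (1-p)^2 = 0.1681.
T = -0.18/(0.3481 * 0.1681) = -3.076102.
In the p-coordinate, Gamma^(alpha) = Gamma^(0) - (alpha/2)*T with Gamma^(0) = (1/2)*g'(p) = -T/2,
so Gamma^(alpha) = -((1+alpha)/2)*T.
alpha = 1, -(1+alpha)/2 = -1.0.
Gamma = -1.0 * -3.076102 = 3.0761

3.0761


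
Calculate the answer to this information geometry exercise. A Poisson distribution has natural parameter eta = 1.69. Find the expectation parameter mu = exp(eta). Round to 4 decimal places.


Expectation parameter for Poisson exponential family:
mu = exp(eta).
eta = 1.69.
mu = exp(1.69) = 5.4195

5.4195


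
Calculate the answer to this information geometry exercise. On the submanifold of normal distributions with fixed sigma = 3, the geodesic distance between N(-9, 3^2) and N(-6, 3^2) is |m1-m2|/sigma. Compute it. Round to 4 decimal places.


On the fixed-variance normal subfamily, geodesic distance = |m1-m2|/sigma.
|-9 - -6| = 3.
sigma = 3.
d = 3/3 = 1.0000

1.0000


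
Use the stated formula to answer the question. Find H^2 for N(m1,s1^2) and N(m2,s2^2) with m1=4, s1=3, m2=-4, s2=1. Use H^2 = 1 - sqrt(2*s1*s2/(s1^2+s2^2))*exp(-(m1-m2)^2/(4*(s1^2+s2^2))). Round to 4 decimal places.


Squared Hellinger distance for Gaussians:
H^2 = 1 - sqrt(2*s1*s2/(s1^2+s2^2)) * exp(-(m1-m2)^2/(4*(s1^2+s2^2))).
s1^2 = 9, s2^2 = 1, s1^2+s2^2 = 10.
sqrt(2*3*1/(10)) = 0.774597.
(m1-m2)^2 = (8)^2 = 64.
exp(-64/(4*10)) = exp(-1.6) = 0.201897.
H^2 = 1 - 0.774597*0.201897 = 0.8436

0.8436


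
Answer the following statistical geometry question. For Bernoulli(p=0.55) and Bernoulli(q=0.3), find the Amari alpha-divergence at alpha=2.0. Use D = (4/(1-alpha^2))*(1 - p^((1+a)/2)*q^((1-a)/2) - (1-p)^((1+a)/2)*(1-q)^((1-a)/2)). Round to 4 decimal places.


Amari alpha-divergence:
D = (4/(1-alpha^2))*(1 - p^((1+a)/2)*q^((1-a)/2) - (1-p)^((1+a)/2)*(1-q)^((1-a)/2)).
alpha = 2.0, p = 0.55, q = 0.3.
e1 = (1+alpha)/2 = 1.5, e2 = (1-alpha)/2 = -0.5.
t1 = p^e1 * q^e2 = 0.55^1.5 * 0.3^-0.5 = 0.744704.
t2 = (1-p)^e1 * (1-q)^e2 = 0.45^1.5 * 0.7^-0.5 = 0.360803.
4/(1-alpha^2) = -1.333333.
D = -1.333333*(1 - 0.744704 - 0.360803) = 0.1407

0.1407


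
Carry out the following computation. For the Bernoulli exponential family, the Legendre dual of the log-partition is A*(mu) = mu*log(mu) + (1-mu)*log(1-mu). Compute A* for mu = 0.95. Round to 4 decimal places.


Legendre transform for Bernoulli:
A*(mu) = mu*log(mu) + (1-mu)*log(1-mu).
mu = 0.95, 1-mu = 0.05.
mu*log(mu) = 0.95*log(0.95) = -0.048729.
(1-mu)*log(1-mu) = 0.05*log(0.05) = -0.149787.
A* = -0.048729 + -0.149787 = -0.1985

-0.1985


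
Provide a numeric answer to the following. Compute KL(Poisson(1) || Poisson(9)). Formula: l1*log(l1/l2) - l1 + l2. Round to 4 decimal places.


KL divergence for Poisson:
KL = l1*log(l1/l2) - l1 + l2.
l1 = 1, l2 = 9.
log(1/9) = -2.197225.
l1*log(l1/l2) = 1 * -2.197225 = -2.197225.
KL = -2.197225 - 1 + 9 = 5.8028

5.8028


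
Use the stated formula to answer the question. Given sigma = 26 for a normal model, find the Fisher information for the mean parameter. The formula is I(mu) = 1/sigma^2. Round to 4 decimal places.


The Fisher information for the mean of a normal distribution is I(mu) = 1/sigma^2.
sigma = 26, so sigma^2 = 676.
I(mu) = 1/676 = 0.0015

0.0015


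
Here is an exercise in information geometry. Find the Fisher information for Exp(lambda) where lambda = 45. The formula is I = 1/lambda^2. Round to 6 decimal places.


Fisher information for exponential: I(lambda) = 1/lambda^2.
lambda = 45, lambda^2 = 2025.
I = 1/2025 = 0.000494

0.000494


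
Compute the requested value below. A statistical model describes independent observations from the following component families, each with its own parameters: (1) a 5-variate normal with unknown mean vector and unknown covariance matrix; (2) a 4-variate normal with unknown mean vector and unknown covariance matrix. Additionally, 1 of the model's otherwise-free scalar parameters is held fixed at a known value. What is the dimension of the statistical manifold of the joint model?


The dimension of a statistical manifold equals the number of free
(independent) real parameters of the model. For a product of independent
blocks the parameter counts add.
- 5-variate normal: 5 (mean) + 5*6/2 = 15 (symmetric covariance) = 20.
- 4-variate normal: 4 (mean) + 4*5/2 = 10 (symmetric covariance) = 14.
Total = 20 + 14 = 34.
1 parameter(s) fixed at known values: 34 - 1 = 33.
Dimension = 33

33


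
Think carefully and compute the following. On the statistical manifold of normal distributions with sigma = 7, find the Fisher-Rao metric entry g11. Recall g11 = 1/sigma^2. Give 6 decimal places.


For the 2-parameter normal family, the Fisher metric has:
  g11 = 1/sigma^2, g22 = 2/sigma^2.
sigma = 7, sigma^2 = 49.
g11 = 0.020408

0.020408


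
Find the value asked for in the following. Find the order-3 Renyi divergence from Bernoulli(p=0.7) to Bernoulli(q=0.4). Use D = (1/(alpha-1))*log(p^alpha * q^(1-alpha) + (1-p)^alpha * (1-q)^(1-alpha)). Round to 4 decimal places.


Renyi divergence of order alpha between Bernoulli distributions:
D = (1/(alpha-1))*log(p^alpha * q^(1-alpha) + (1-p)^alpha * (1-q)^(1-alpha)).
alpha = 3, p = 0.7, q = 0.4.
p^alpha * q^(1-alpha) = 0.7^3 * 0.4^-2 = 2.14375.
(1-p)^alpha * (1-q)^(1-alpha) = 0.3^3 * 0.6^-2 = 0.075.
sum = 2.14375 + 0.075 = 2.21875.
D = (1/2)*log(2.21875) = 0.3985

0.3985


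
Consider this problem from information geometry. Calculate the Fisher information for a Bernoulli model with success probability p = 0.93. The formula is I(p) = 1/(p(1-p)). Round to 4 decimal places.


For Bernoulli(p), Fisher information is I(p) = 1/(p*(1-p)).
p = 0.93, 1-p = 0.07.
p*(1-p) = 0.0651.
I(p) = 1/0.0651 = 15.3610

15.3610


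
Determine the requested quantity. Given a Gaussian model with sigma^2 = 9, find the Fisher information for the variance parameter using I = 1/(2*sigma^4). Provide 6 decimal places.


Fisher information for variance: I(sigma^2) = 1/(2*sigma^4).
sigma^2 = 9, so sigma^4 = 81.
I = 1/(2*81) = 1/162 = 0.006173

0.006173


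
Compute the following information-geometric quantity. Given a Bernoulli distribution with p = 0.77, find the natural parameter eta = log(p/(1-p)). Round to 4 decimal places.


Natural parameter for Bernoulli: eta = log(p/(1-p)).
p = 0.77, 1-p = 0.23.
p/(1-p) = 3.347826.
eta = log(3.347826) = 1.2083

1.2083


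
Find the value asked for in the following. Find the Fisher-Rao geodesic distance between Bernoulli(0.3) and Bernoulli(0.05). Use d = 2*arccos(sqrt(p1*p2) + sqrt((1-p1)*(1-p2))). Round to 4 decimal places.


Geodesic distance on Bernoulli manifold:
d(p1,p2) = 2*arccos(sqrt(p1*p2) + sqrt((1-p1)*(1-p2))).
sqrt(p1*p2) = sqrt(0.3*0.05) = 0.122474.
sqrt((1-p1)*(1-p2)) = sqrt(0.7*0.95) = 0.815475.
arg = 0.122474 + 0.815475 = 0.93795.
d = 2*arccos(0.93795) = 0.7083

0.7083


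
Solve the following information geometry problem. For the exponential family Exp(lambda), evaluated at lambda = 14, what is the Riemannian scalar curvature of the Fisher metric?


This family has a single free parameter, so its statistical manifold
is 1-dimensional. The Riemann curvature tensor of any 1-dimensional
Riemannian manifold vanishes identically, so R = 0.

0


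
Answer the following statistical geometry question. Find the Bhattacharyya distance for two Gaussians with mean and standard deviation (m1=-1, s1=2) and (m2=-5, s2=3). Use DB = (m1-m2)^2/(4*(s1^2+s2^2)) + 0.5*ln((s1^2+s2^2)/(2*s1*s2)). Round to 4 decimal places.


Bhattacharyya distance between two Gaussians:
DB = (m1-m2)^2/(4*(s1^2+s2^2)) + (1/2)*ln((s1^2+s2^2)/(2*s1*s2)).
(m1-m2)^2 = (4)^2 = 16.
s1^2+s2^2 = 4 + 9 = 13.
term1 = 16/52 = 0.307692.
term2 = 0.5*ln(13/12.0) = 0.040021.
DB = 0.307692 + 0.040021 = 0.3477

0.3477


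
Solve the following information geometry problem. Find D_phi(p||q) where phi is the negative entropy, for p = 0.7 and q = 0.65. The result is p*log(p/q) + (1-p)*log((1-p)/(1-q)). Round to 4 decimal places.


Bregman divergence with negative entropy generator:
D = p*log(p/q) + (1-p)*log((1-p)/(1-q)).
p = 0.7, q = 0.65.
p*log(p/q) = 0.7*log(0.7/0.65) = 0.051876.
(1-p)*log((1-p)/(1-q)) = 0.3*log(0.3/0.35) = -0.046245.
D = 0.051876 + -0.046245 = 0.0056

0.0056


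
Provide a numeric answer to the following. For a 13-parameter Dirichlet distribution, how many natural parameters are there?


Exponential family dimension calculation:
Dirichlet with 13 components has 13 natural parameters.

13


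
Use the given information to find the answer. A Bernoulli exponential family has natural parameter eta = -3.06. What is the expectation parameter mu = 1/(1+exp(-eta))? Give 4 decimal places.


Dual coordinate (expectation parameter) for Bernoulli:
mu = 1/(1+exp(-eta)).
eta = -3.06.
exp(-eta) = exp(3.06) = 21.327557.
mu = 1/(1+21.327557) = 0.0448

0.0448


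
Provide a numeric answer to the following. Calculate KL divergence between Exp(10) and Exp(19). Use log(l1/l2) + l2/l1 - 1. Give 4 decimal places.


KL divergence for exponential family:
KL = log(l1/l2) + l2/l1 - 1.
log(10/19) = -0.641854.
19/10 = 1.9.
KL = -0.641854 + 1.9 - 1 = 0.2581

0.2581


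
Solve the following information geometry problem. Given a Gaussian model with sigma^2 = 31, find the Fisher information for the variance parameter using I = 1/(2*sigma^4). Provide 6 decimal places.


Fisher information for variance: I(sigma^2) = 1/(2*sigma^4).
sigma^2 = 31, so sigma^4 = 961.
I = 1/(2*961) = 1/1922 = 0.000520

0.000520


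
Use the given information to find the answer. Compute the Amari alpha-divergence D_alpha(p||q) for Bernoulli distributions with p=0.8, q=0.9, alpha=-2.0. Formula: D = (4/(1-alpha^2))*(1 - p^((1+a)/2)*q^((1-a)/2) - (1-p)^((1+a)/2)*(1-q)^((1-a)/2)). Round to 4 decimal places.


Amari alpha-divergence:
D = (4/(1-alpha^2))*(1 - p^((1+a)/2)*q^((1-a)/2) - (1-p)^((1+a)/2)*(1-q)^((1-a)/2)).
alpha = -2.0, p = 0.8, q = 0.9.
e1 = (1+alpha)/2 = -0.5, e2 = (1-alpha)/2 = 1.5.
t1 = p^e1 * q^e2 = 0.8^-0.5 * 0.9^1.5 = 0.954594.
t2 = (1-p)^e1 * (1-q)^e2 = 0.2^-0.5 * 0.1^1.5 = 0.070711.
4/(1-alpha^2) = -1.333333.
D = -1.333333*(1 - 0.954594 - 0.070711) = 0.0337

0.0337


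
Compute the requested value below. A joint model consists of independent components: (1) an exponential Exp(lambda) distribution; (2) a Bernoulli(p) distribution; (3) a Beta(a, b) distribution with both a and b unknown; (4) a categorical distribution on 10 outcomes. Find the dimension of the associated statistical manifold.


The dimension of a statistical manifold equals the number of free
(independent) real parameters of the model. For a product of independent
blocks the parameter counts add.
- exponential (lambda): 1.
- Bernoulli (p): 1.
- Beta (a, b): 2.
- categorical on 10 outcomes (probabilities sum to 1): 10-1 = 9.
Total = 1 + 1 + 2 + 9 = 13.
Dimension = 13

13


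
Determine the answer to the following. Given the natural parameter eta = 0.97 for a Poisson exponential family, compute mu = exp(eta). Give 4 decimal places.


Expectation parameter for Poisson exponential family:
mu = exp(eta).
eta = 0.97.
mu = exp(0.97) = 2.6379

2.6379


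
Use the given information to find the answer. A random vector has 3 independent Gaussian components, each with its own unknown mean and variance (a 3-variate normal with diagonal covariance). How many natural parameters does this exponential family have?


Exponential family dimension calculation:
Each univariate normal has two natural parameters (mu/sigma^2 and -1/(2 sigma^2)).
With 3 independent components, dim = 2 * 3 = 6.

6


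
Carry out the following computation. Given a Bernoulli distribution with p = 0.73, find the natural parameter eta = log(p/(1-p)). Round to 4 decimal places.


Natural parameter for Bernoulli: eta = log(p/(1-p)).
p = 0.73, 1-p = 0.27.
p/(1-p) = 2.703704.
eta = log(2.703704) = 0.9946

0.9946


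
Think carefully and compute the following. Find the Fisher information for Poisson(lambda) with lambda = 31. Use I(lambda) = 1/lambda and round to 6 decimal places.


Fisher information for Poisson: I(lambda) = 1/lambda.
lambda = 31.
I(lambda) = 1/31 = 0.032258

0.032258


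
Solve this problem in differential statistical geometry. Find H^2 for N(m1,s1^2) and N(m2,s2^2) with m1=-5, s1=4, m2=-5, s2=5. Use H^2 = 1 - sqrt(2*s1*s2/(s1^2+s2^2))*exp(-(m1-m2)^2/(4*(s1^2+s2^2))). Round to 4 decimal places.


Squared Hellinger distance for Gaussians:
H^2 = 1 - sqrt(2*s1*s2/(s1^2+s2^2)) * exp(-(m1-m2)^2/(4*(s1^2+s2^2))).
s1^2 = 16, s2^2 = 25, s1^2+s2^2 = 41.
sqrt(2*4*5/(41)) = 0.98773.
(m1-m2)^2 = (0)^2 = 0.
exp(-0/(4*41)) = exp(0.0) = 1.0.
H^2 = 1 - 0.98773*1.0 = 0.0123

0.0123


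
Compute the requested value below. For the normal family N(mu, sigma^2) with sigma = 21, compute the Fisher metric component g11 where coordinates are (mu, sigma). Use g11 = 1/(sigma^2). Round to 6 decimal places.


For the 2-parameter normal family, the Fisher metric has:
  g11 = 1/sigma^2, g22 = 2/sigma^2.
sigma = 21, sigma^2 = 441.
g11 = 0.002268

0.002268


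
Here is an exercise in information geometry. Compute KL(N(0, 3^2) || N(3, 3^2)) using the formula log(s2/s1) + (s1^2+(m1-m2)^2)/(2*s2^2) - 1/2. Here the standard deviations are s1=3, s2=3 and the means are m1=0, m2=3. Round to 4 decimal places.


KL divergence between normal distributions:
KL = log(s2/s1) + (s1^2 + (m1-m2)^2)/(2*s2^2) - 1/2.
log(3/3) = 0.0.
(3^2 + (0-3)^2)/(2*3^2) = (9 + 9)/18 = 1.0.
KL = 0.0 + 1.0 - 0.5 = 0.5000

0.5000


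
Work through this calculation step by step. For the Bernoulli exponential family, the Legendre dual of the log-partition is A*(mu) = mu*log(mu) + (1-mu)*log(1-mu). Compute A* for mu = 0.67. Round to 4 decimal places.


Legendre transform for Bernoulli:
A*(mu) = mu*log(mu) + (1-mu)*log(1-mu).
mu = 0.67, 1-mu = 0.33.
mu*log(mu) = 0.67*log(0.67) = -0.26832.
(1-mu)*log(1-mu) = 0.33*log(0.33) = -0.365859.
A* = -0.26832 + -0.365859 = -0.6342

-0.6342


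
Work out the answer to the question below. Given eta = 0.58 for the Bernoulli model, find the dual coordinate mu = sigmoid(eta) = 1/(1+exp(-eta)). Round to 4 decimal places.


Dual coordinate (expectation parameter) for Bernoulli:
mu = 1/(1+exp(-eta)).
eta = 0.58.
exp(-eta) = exp(-0.58) = 0.559898.
mu = 1/(1+0.559898) = 0.6411

0.6411


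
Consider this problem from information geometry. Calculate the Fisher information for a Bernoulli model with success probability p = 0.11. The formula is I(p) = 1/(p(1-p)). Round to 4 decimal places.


For Bernoulli(p), Fisher information is I(p) = 1/(p*(1-p)).
p = 0.11, 1-p = 0.89.
p*(1-p) = 0.0979.
I(p) = 1/0.0979 = 10.2145

10.2145


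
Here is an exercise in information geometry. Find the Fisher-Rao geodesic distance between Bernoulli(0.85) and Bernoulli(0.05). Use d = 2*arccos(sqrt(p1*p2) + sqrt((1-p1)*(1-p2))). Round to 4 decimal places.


Geodesic distance on Bernoulli manifold:
d(p1,p2) = 2*arccos(sqrt(p1*p2) + sqrt((1-p1)*(1-p2))).
sqrt(p1*p2) = sqrt(0.85*0.05) = 0.206155.
sqrt((1-p1)*(1-p2)) = sqrt(0.15*0.95) = 0.377492.
arg = 0.206155 + 0.377492 = 0.583647.
d = 2*arccos(0.583647) = 1.8952

1.8952


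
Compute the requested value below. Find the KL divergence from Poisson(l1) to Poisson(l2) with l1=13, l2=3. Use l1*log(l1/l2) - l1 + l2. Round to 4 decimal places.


KL divergence for Poisson:
KL = l1*log(l1/l2) - l1 + l2.
l1 = 13, l2 = 3.
log(13/3) = 1.466337.
l1*log(l1/l2) = 13 * 1.466337 = 19.062382.
KL = 19.062382 - 13 + 3 = 9.0624

9.0624


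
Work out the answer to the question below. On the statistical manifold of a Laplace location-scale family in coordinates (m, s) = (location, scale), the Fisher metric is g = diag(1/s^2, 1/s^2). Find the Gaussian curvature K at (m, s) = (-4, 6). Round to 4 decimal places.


The metric has the form g = (A dm^2 + B ds^2)/s^2 with A = 1, B = 1.
Substitute u = sqrt(A/B)*m: g = B*(du^2 + ds^2)/s^2, i.e. B times the
Poincare upper half-plane metric, which has constant Gaussian curvature -1.
Scaling a 2D metric by a constant c divides the Gaussian curvature by c,
so K = -1/B = -1/(1) = -1.0000 everywhere (the point (m, s) = (-4, 6) is irrelevant:
the curvature is constant).
The requested Gaussian curvature is K = -1.0000.

-1.0000


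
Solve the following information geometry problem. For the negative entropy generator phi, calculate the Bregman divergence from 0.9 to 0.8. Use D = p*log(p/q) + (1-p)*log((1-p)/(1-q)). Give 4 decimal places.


Bregman divergence with negative entropy generator:
D = p*log(p/q) + (1-p)*log((1-p)/(1-q)).
p = 0.9, q = 0.8.
p*log(p/q) = 0.9*log(0.9/0.8) = 0.106005.
(1-p)*log((1-p)/(1-q)) = 0.1*log(0.1/0.2) = -0.069315.
D = 0.106005 + -0.069315 = 0.0367

0.0367


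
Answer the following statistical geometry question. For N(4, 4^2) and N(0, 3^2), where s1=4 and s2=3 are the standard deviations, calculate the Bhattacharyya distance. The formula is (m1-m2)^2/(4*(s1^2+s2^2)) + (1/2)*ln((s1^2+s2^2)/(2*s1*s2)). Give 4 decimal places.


Bhattacharyya distance between two Gaussians:
DB = (m1-m2)^2/(4*(s1^2+s2^2)) + (1/2)*ln((s1^2+s2^2)/(2*s1*s2)).
(m1-m2)^2 = (4)^2 = 16.
s1^2+s2^2 = 16 + 9 = 25.
term1 = 16/100 = 0.16.
term2 = 0.5*ln(25/24.0) = 0.020411.
DB = 0.16 + 0.020411 = 0.1804

0.1804


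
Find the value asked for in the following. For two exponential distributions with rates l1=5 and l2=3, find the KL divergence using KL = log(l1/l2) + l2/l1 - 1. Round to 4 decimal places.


KL divergence for exponential family:
KL = log(l1/l2) + l2/l1 - 1.
log(5/3) = 0.510826.
3/5 = 0.6.
KL = 0.510826 + 0.6 - 1 = 0.1108

0.1108


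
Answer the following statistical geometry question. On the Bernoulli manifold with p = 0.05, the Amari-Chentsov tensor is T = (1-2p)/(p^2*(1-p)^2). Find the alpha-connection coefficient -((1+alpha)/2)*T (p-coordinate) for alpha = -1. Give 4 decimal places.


Skewness (Amari-Chentsov) tensor: T = (1-2p)/(p^2*(1-p)^2).
p = 0.05, 1-2p = 0.9, p^2 = 0.0025, (1-p)^2 = 0.9025.
T = 0.9/(0.0025 * 0.9025) = 398.891967.
In the p-coordinate, Gamma^(alpha) = Gamma^(0) - (alpha/2)*T with Gamma^(0) = (1/2)*g'(p) = -T/2,
so Gamma^(alpha) = -((1+alpha)/2)*T.
alpha = -1, -(1+alpha)/2 = 0.0.
Gamma = 0.0 * 398.891967 = 0.0000

0.0000


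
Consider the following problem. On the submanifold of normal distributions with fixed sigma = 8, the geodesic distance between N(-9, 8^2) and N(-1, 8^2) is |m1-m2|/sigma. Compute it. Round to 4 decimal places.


On the fixed-variance normal subfamily, geodesic distance = |m1-m2|/sigma.
|-9 - -1| = 8.
sigma = 8.
d = 8/8 = 1.0000

1.0000


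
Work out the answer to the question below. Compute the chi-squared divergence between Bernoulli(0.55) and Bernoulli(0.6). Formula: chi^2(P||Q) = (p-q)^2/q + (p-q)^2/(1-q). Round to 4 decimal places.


Chi-squared divergence between Bernoulli distributions:
chi^2 = (p-q)^2/q + (p-q)^2/(1-q).
p = 0.55, q = 0.6, p-q = -0.05.
(p-q)^2 = 0.0025.
term1 = 0.0025/0.6 = 0.004167.
term2 = 0.0025/0.4 = 0.00625.
chi^2 = 0.004167 + 0.00625 = 0.0104

0.0104


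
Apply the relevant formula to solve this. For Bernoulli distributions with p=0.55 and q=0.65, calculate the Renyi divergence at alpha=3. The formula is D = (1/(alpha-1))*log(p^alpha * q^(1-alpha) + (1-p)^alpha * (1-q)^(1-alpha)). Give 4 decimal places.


Renyi divergence of order alpha between Bernoulli distributions:
D = (1/(alpha-1))*log(p^alpha * q^(1-alpha) + (1-p)^alpha * (1-q)^(1-alpha)).
alpha = 3, p = 0.55, q = 0.65.
p^alpha * q^(1-alpha) = 0.55^3 * 0.65^-2 = 0.393787.
(1-p)^alpha * (1-q)^(1-alpha) = 0.45^3 * 0.35^-2 = 0.743878.
sum = 0.393787 + 0.743878 = 1.137665.
D = (1/2)*log(1.137665) = 0.0645

0.0645


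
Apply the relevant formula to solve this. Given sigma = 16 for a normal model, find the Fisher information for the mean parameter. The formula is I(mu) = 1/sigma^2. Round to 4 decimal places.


The Fisher information for the mean of a normal distribution is I(mu) = 1/sigma^2.
sigma = 16, so sigma^2 = 256.
I(mu) = 1/256 = 0.0039

0.0039


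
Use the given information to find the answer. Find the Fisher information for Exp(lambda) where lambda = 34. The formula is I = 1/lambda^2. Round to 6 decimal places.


Fisher information for exponential: I(lambda) = 1/lambda^2.
lambda = 34, lambda^2 = 1156.
I = 1/1156 = 0.000865

0.000865


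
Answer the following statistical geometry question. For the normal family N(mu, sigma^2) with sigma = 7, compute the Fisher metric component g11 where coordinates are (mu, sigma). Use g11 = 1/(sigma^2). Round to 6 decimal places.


For the 2-parameter normal family, the Fisher metric has:
  g11 = 1/sigma^2, g22 = 2/sigma^2.
sigma = 7, sigma^2 = 49.
g11 = 0.020408

0.020408


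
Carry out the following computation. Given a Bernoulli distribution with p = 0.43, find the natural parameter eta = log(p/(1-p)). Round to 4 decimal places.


Natural parameter for Bernoulli: eta = log(p/(1-p)).
p = 0.43, 1-p = 0.57.
p/(1-p) = 0.754386.
eta = log(0.754386) = -0.2819

-0.2819


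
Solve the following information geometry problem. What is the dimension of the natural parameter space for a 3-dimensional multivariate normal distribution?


Exponential family dimension calculation:
For 3-dim MVN: mean has 3 params, covariance has 3*4/2 = 6 unique entries.
Total dim = 3 + 6 = 9.

9


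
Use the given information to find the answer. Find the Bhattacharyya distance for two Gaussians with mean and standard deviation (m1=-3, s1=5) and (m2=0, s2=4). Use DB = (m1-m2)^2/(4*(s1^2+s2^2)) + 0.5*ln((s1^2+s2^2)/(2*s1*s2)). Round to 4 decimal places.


Bhattacharyya distance between two Gaussians:
DB = (m1-m2)^2/(4*(s1^2+s2^2)) + (1/2)*ln((s1^2+s2^2)/(2*s1*s2)).
(m1-m2)^2 = (-3)^2 = 9.
s1^2+s2^2 = 25 + 16 = 41.
term1 = 9/164 = 0.054878.
term2 = 0.5*ln(41/40.0) = 0.012346.
DB = 0.054878 + 0.012346 = 0.0672

0.0672


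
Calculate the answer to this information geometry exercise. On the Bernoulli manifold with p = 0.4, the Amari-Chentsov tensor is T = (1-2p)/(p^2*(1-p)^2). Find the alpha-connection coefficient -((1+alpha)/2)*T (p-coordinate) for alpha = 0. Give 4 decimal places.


Skewness (Amari-Chentsov) tensor: T = (1-2p)/(p^2*(1-p)^2).
p = 0.4, 1-2p = 0.2, p^2 = 0.16, (1-p)^2 = 0.36.
T = 0.2/(0.16 * 0.36) = 3.472222.
In the p-coordinate, Gamma^(alpha) = Gamma^(0) - (alpha/2)*T with Gamma^(0) = (1/2)*g'(p) = -T/2,
so Gamma^(alpha) = -((1+alpha)/2)*T.
alpha = 0, -(1+alpha)/2 = -0.5.
Gamma = -0.5 * 3.472222 = -1.7361

-1.7361


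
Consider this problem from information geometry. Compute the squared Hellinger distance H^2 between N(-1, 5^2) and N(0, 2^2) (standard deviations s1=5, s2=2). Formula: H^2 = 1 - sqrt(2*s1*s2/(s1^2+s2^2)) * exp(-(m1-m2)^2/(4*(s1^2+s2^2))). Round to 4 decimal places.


Squared Hellinger distance for Gaussians:
H^2 = 1 - sqrt(2*s1*s2/(s1^2+s2^2)) * exp(-(m1-m2)^2/(4*(s1^2+s2^2))).
s1^2 = 25, s2^2 = 4, s1^2+s2^2 = 29.
sqrt(2*5*2/(29)) = 0.830455.
(m1-m2)^2 = (-1)^2 = 1.
exp(-1/(4*29)) = exp(-0.008621) = 0.991416.
H^2 = 1 - 0.830455*0.991416 = 0.1767

0.1767


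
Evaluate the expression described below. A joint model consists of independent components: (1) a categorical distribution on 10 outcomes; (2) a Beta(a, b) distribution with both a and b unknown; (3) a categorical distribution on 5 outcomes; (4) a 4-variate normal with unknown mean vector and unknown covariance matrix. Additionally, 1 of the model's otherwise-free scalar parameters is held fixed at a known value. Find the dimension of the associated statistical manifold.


The dimension of a statistical manifold equals the number of free
(independent) real parameters of the model. For a product of independent
blocks the parameter counts add.
- categorical on 10 outcomes (probabilities sum to 1): 10-1 = 9.
- Beta (a, b): 2.
- categorical on 5 outcomes (probabilities sum to 1): 5-1 = 4.
- 4-variate normal: 4 (mean) + 4*5/2 = 10 (symmetric covariance) = 14.
Total = 9 + 2 + 4 + 14 = 29.
1 parameter(s) fixed at known values: 29 - 1 = 28.
Dimension = 28

28


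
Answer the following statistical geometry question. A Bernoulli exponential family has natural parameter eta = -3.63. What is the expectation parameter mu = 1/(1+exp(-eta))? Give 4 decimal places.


Dual coordinate (expectation parameter) for Bernoulli:
mu = 1/(1+exp(-eta)).
eta = -3.63.
exp(-eta) = exp(3.63) = 37.712817.
mu = 1/(1+37.712817) = 0.0258

0.0258


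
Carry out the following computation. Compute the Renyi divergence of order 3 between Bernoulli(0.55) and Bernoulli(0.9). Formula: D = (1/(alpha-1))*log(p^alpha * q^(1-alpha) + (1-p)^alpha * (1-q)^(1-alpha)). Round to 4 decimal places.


Renyi divergence of order alpha between Bernoulli distributions:
D = (1/(alpha-1))*log(p^alpha * q^(1-alpha) + (1-p)^alpha * (1-q)^(1-alpha)).
alpha = 3, p = 0.55, q = 0.9.
p^alpha * q^(1-alpha) = 0.55^3 * 0.9^-2 = 0.205401.
(1-p)^alpha * (1-q)^(1-alpha) = 0.45^3 * 0.1^-2 = 9.1125.
sum = 0.205401 + 9.1125 = 9.317901.
D = (1/2)*log(9.317901) = 1.1160

1.1160


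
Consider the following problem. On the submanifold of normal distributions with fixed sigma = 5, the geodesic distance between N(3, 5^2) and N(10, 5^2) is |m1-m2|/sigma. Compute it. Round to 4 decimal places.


On the fixed-variance normal subfamily, geodesic distance = |m1-m2|/sigma.
|3 - 10| = 7.
sigma = 5.
d = 7/5 = 1.4000

1.4000


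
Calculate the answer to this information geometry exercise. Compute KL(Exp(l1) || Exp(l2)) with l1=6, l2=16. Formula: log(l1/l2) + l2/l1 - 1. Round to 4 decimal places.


KL divergence for exponential family:
KL = log(l1/l2) + l2/l1 - 1.
log(6/16) = -0.980829.
16/6 = 2.666667.
KL = -0.980829 + 2.666667 - 1 = 0.6858

0.6858


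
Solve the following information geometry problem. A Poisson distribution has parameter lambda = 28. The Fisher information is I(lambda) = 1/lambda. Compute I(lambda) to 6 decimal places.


Fisher information for Poisson: I(lambda) = 1/lambda.
lambda = 28.
I(lambda) = 1/28 = 0.035714

0.035714


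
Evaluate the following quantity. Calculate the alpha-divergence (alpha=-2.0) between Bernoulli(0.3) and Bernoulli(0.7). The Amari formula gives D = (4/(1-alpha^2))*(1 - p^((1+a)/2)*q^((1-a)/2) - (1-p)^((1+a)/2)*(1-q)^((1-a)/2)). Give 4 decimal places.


Amari alpha-divergence:
D = (4/(1-alpha^2))*(1 - p^((1+a)/2)*q^((1-a)/2) - (1-p)^((1+a)/2)*(1-q)^((1-a)/2)).
alpha = -2.0, p = 0.3, q = 0.7.
e1 = (1+alpha)/2 = -0.5, e2 = (1-alpha)/2 = 1.5.
t1 = p^e1 * q^e2 = 0.3^-0.5 * 0.7^1.5 = 1.069268.
t2 = (1-p)^e1 * (1-q)^e2 = 0.7^-0.5 * 0.3^1.5 = 0.196396.
4/(1-alpha^2) = -1.333333.
D = -1.333333*(1 - 1.069268 - 0.196396) = 0.3542

0.3542


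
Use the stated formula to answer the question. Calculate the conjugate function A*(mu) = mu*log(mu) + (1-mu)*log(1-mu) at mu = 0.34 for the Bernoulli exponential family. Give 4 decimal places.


Legendre transform for Bernoulli:
A*(mu) = mu*log(mu) + (1-mu)*log(1-mu).
mu = 0.34, 1-mu = 0.66.
mu*log(mu) = 0.34*log(0.34) = -0.366795.
(1-mu)*log(1-mu) = 0.66*log(0.66) = -0.27424.
A* = -0.366795 + -0.27424 = -0.6410

-0.6410


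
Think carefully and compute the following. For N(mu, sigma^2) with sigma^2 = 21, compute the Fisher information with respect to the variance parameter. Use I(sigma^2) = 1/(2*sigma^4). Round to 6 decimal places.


Fisher information for variance: I(sigma^2) = 1/(2*sigma^4).
sigma^2 = 21, so sigma^4 = 441.
I = 1/(2*441) = 1/882 = 0.001134

0.001134


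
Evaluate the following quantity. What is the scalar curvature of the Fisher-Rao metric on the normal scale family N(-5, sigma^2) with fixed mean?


This family has a single free parameter, so its statistical manifold
is 1-dimensional. The Riemann curvature tensor of any 1-dimensional
Riemannian manifold vanishes identically, so R = 0.

0


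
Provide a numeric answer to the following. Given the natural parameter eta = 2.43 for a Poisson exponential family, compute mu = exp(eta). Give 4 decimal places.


Expectation parameter for Poisson exponential family:
mu = exp(eta).
eta = 2.43.
mu = exp(2.43) = 11.3589

11.3589


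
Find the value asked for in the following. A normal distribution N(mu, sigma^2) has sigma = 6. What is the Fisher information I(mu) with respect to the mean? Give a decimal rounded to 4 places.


The Fisher information for the mean of a normal distribution is I(mu) = 1/sigma^2.
sigma = 6, so sigma^2 = 36.
I(mu) = 1/36 = 0.0278

0.0278


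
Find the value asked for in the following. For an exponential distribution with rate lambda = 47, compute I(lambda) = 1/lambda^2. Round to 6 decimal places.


Fisher information for exponential: I(lambda) = 1/lambda^2.
lambda = 47, lambda^2 = 2209.
I = 1/2209 = 0.000453

0.000453


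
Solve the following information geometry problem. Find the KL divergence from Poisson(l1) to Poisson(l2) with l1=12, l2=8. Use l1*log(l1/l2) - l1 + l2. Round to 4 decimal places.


KL divergence for Poisson:
KL = l1*log(l1/l2) - l1 + l2.
l1 = 12, l2 = 8.
log(12/8) = 0.405465.
l1*log(l1/l2) = 12 * 0.405465 = 4.865581.
KL = 4.865581 - 12 + 8 = 0.8656

0.8656


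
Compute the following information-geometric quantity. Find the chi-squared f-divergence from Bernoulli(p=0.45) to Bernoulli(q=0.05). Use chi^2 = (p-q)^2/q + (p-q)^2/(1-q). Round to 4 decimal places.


Chi-squared divergence between Bernoulli distributions:
chi^2 = (p-q)^2/q + (p-q)^2/(1-q).
p = 0.45, q = 0.05, p-q = 0.4.
(p-q)^2 = 0.16.
term1 = 0.16/0.05 = 3.2.
term2 = 0.16/0.95 = 0.168421.
chi^2 = 3.2 + 0.168421 = 3.3684

3.3684


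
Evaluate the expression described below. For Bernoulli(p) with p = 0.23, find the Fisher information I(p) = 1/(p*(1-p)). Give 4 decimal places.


For Bernoulli(p), Fisher information is I(p) = 1/(p*(1-p)).
p = 0.23, 1-p = 0.77.
p*(1-p) = 0.1771.
I(p) = 1/0.1771 = 5.6465

5.6465


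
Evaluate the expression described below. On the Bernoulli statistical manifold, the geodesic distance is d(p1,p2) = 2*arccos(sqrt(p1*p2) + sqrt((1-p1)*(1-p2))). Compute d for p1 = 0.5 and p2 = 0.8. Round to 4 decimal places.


Geodesic distance on Bernoulli manifold:
d(p1,p2) = 2*arccos(sqrt(p1*p2) + sqrt((1-p1)*(1-p2))).
sqrt(p1*p2) = sqrt(0.5*0.8) = 0.632456.
sqrt((1-p1)*(1-p2)) = sqrt(0.5*0.2) = 0.316228.
arg = 0.632456 + 0.316228 = 0.948683.
d = 2*arccos(0.948683) = 0.6435

0.6435


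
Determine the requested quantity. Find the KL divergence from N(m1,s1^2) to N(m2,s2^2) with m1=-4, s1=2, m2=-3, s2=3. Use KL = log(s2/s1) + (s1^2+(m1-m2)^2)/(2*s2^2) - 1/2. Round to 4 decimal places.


KL divergence between normal distributions:
KL = log(s2/s1) + (s1^2 + (m1-m2)^2)/(2*s2^2) - 1/2.
log(3/2) = 0.405465.
(2^2 + (-4--3)^2)/(2*3^2) = (4 + 1)/18 = 0.277778.
KL = 0.405465 + 0.277778 - 0.5 = 0.1832

0.1832


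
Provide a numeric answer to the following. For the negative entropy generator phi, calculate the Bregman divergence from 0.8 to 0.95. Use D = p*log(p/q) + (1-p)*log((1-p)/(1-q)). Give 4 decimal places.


Bregman divergence with negative entropy generator:
D = p*log(p/q) + (1-p)*log((1-p)/(1-q)).
p = 0.8, q = 0.95.
p*log(p/q) = 0.8*log(0.8/0.95) = -0.13748.
(1-p)*log((1-p)/(1-q)) = 0.2*log(0.2/0.05) = 0.277259.
D = -0.13748 + 0.277259 = 0.1398

0.1398


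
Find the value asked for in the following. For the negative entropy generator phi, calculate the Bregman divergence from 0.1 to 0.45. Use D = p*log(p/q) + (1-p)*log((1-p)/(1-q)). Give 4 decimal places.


Bregman divergence with negative entropy generator:
D = p*log(p/q) + (1-p)*log((1-p)/(1-q)).
p = 0.1, q = 0.45.
p*log(p/q) = 0.1*log(0.1/0.45) = -0.150408.
(1-p)*log((1-p)/(1-q)) = 0.9*log(0.9/0.55) = 0.443229.
D = -0.150408 + 0.443229 = 0.2928

0.2928


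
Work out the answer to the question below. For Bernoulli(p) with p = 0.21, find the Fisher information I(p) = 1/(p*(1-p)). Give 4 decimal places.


For Bernoulli(p), Fisher information is I(p) = 1/(p*(1-p)).
p = 0.21, 1-p = 0.79.
p*(1-p) = 0.1659.
I(p) = 1/0.1659 = 6.0277

6.0277


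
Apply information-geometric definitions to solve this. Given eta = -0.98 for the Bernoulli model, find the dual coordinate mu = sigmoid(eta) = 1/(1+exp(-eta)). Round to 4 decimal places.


Dual coordinate (expectation parameter) for Bernoulli:
mu = 1/(1+exp(-eta)).
eta = -0.98.
exp(-eta) = exp(0.98) = 2.664456.
mu = 1/(1+2.664456) = 0.2729

0.2729


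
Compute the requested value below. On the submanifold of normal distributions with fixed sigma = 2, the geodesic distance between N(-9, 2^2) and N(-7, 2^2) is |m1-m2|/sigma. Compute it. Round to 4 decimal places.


On the fixed-variance normal subfamily, geodesic distance = |m1-m2|/sigma.
|-9 - -7| = 2.
sigma = 2.
d = 2/2 = 1.0000

1.0000


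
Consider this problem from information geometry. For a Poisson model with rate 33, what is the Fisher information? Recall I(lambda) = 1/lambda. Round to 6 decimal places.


Fisher information for Poisson: I(lambda) = 1/lambda.
lambda = 33.
I(lambda) = 1/33 = 0.030303

0.030303


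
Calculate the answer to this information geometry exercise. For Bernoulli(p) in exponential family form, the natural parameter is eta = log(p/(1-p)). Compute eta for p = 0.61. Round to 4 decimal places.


Natural parameter for Bernoulli: eta = log(p/(1-p)).
p = 0.61, 1-p = 0.39.
p/(1-p) = 1.564103.
eta = log(1.564103) = 0.4473

0.4473


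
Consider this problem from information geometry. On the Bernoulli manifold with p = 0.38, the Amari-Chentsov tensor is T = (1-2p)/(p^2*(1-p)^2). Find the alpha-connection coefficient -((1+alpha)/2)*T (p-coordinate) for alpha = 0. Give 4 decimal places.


Skewness (Amari-Chentsov) tensor: T = (1-2p)/(p^2*(1-p)^2).
p = 0.38, 1-2p = 0.24, p^2 = 0.1444, (1-p)^2 = 0.3844.
T = 0.24/(0.1444 * 0.3844) = 4.323751.
In the p-coordinate, Gamma^(alpha) = Gamma^(0) - (alpha/2)*T with Gamma^(0) = (1/2)*g'(p) = -T/2,
so Gamma^(alpha) = -((1+alpha)/2)*T.
alpha = 0, -(1+alpha)/2 = -0.5.
Gamma = -0.5 * 4.323751 = -2.1619

-2.1619


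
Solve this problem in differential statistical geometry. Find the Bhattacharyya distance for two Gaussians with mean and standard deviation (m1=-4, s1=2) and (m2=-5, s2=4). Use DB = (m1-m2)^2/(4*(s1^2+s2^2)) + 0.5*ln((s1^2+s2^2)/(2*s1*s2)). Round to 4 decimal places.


Bhattacharyya distance between two Gaussians:
DB = (m1-m2)^2/(4*(s1^2+s2^2)) + (1/2)*ln((s1^2+s2^2)/(2*s1*s2)).
(m1-m2)^2 = (1)^2 = 1.
s1^2+s2^2 = 4 + 16 = 20.
term1 = 1/80 = 0.0125.
term2 = 0.5*ln(20/16.0) = 0.111572.
DB = 0.0125 + 0.111572 = 0.1241

0.1241


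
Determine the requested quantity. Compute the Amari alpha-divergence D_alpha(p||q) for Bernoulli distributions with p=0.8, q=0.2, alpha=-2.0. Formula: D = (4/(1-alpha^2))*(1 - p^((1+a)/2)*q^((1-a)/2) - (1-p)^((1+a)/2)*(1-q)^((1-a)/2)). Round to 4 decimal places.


Amari alpha-divergence:
D = (4/(1-alpha^2))*(1 - p^((1+a)/2)*q^((1-a)/2) - (1-p)^((1+a)/2)*(1-q)^((1-a)/2)).
alpha = -2.0, p = 0.8, q = 0.2.
e1 = (1+alpha)/2 = -0.5, e2 = (1-alpha)/2 = 1.5.
t1 = p^e1 * q^e2 = 0.8^-0.5 * 0.2^1.5 = 0.1.
t2 = (1-p)^e1 * (1-q)^e2 = 0.2^-0.5 * 0.8^1.5 = 1.6.
4/(1-alpha^2) = -1.333333.
D = -1.333333*(1 - 0.1 - 1.6) = 0.9333

0.9333


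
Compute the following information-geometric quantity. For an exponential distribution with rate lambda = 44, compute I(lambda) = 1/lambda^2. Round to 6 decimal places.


Fisher information for exponential: I(lambda) = 1/lambda^2.
lambda = 44, lambda^2 = 1936.
I = 1/1936 = 0.000517

0.000517


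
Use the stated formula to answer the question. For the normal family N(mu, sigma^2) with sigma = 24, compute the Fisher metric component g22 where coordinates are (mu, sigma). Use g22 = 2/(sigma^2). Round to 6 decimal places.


For the 2-parameter normal family, the Fisher metric has:
  g11 = 1/sigma^2, g22 = 2/sigma^2.
sigma = 24, sigma^2 = 576.
g22 = 0.003472

0.003472


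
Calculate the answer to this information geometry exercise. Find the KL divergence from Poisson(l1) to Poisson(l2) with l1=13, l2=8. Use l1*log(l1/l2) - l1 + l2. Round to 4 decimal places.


KL divergence for Poisson:
KL = l1*log(l1/l2) - l1 + l2.
l1 = 13, l2 = 8.
log(13/8) = 0.485508.
l1*log(l1/l2) = 13 * 0.485508 = 6.311602.
KL = 6.311602 - 13 + 8 = 1.3116

1.3116


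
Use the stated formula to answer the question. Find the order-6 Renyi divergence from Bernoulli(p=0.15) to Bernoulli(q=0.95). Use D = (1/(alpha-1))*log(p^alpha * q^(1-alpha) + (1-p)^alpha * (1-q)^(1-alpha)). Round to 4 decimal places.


Renyi divergence of order alpha between Bernoulli distributions:
D = (1/(alpha-1))*log(p^alpha * q^(1-alpha) + (1-p)^alpha * (1-q)^(1-alpha)).
alpha = 6, p = 0.15, q = 0.95.
p^alpha * q^(1-alpha) = 0.15^6 * 0.95^-5 = 1.5e-05.
(1-p)^alpha * (1-q)^(1-alpha) = 0.85^6 * 0.05^-5 = 1206878.45.
sum = 1.5e-05 + 1206878.45 = 1206878.450015.
D = (1/5)*log(1206878.450015) = 2.8007

2.8007


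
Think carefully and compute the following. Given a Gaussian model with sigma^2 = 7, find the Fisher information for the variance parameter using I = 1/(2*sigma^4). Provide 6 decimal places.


Fisher information for variance: I(sigma^2) = 1/(2*sigma^4).
sigma^2 = 7, so sigma^4 = 49.
I = 1/(2*49) = 1/98 = 0.010204

0.010204


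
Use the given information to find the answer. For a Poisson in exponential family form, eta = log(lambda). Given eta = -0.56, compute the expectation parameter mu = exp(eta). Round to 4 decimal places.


Expectation parameter for Poisson exponential family:
mu = exp(eta).
eta = -0.56.
mu = exp(-0.56) = 0.5712

0.5712


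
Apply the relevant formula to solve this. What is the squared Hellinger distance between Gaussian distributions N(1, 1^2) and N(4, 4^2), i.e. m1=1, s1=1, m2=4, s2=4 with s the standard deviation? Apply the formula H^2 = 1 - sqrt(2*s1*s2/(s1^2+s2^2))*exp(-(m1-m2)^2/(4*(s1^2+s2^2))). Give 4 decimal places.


Squared Hellinger distance for Gaussians:
H^2 = 1 - sqrt(2*s1*s2/(s1^2+s2^2)) * exp(-(m1-m2)^2/(4*(s1^2+s2^2))).
s1^2 = 1, s2^2 = 16, s1^2+s2^2 = 17.
sqrt(2*1*4/(17)) = 0.685994.
(m1-m2)^2 = (-3)^2 = 9.
exp(-9/(4*17)) = exp(-0.132353) = 0.876032.
H^2 = 1 - 0.685994*0.876032 = 0.3990

0.3990


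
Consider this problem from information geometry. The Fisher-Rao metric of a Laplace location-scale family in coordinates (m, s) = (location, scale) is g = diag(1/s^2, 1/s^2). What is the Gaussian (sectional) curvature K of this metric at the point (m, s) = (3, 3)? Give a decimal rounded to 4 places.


The metric has the form g = (A dm^2 + B ds^2)/s^2 with A = 1, B = 1.
Substitute u = sqrt(A/B)*m: g = B*(du^2 + ds^2)/s^2, i.e. B times the
Poincare upper half-plane metric, which has constant Gaussian curvature -1.
Scaling a 2D metric by a constant c divides the Gaussian curvature by c,
so K = -1/B = -1/(1) = -1.0000 everywhere (the point (m, s) = (3, 3) is irrelevant:
the curvature is constant).
The requested Gaussian curvature is K = -1.0000.

-1.0000
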